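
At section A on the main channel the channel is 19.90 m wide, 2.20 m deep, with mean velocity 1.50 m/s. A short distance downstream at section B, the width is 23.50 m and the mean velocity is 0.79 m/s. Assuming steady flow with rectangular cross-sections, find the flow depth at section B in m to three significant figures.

3.54 m

Q = A₁V₁ = (19.90×2.20) × 1.50 = 65.67 m³/s
d₂ = Q/(b₂ V₂) = 65.67/(23.50×0.79) = 3.537 m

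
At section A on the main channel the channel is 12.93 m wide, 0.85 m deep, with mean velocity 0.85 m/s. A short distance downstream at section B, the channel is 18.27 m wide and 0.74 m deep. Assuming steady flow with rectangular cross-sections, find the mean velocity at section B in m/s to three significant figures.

0.691 m/s

Q = A₁V₁ = (12.93×0.85) × 0.85 = 9.342 m³/s
A₂ = 18.27 × 0.74 = 13.52 m²
V₂ = Q/A₂ = 9.342/13.52 = 0.6910 m/s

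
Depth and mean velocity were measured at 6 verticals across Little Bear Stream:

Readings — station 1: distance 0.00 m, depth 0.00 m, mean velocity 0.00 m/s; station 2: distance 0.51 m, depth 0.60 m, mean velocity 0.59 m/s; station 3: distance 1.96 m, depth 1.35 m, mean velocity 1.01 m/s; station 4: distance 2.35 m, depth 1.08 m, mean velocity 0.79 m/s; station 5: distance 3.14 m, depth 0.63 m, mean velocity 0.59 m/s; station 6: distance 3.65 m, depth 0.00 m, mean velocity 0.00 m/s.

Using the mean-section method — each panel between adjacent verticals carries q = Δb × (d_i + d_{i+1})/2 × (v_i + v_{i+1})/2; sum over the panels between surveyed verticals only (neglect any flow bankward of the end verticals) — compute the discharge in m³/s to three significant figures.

Panel 1-2: Δb = 0.51 m, d̄ = (0.00+0.60)/2 = 0.3, v̄ = (0.00+0.59)/2 = 0.295 → q = 0.51×0.3×0.295 = 0.04514 m³/s
Panel 2-3: Δb = 1.45 m, d̄ = (0.60+1.35)/2 = 0.975, v̄ = (0.59+1.01)/2 = 0.8 → q = 1.45×0.975×0.8 = 1.131 m³/s
Panel 3-4: Δb = 0.39 m, d̄ = (1.35+1.08)/2 = 1.215, v̄ = (1.01+0.79)/2 = 0.9 → q = 0.39×1.215×0.9 = 0.4265 m³/s
Panel 4-5: Δb = 0.79 m, d̄ = (1.08+0.63)/2 = 0.855, v̄ = (0.79+0.59)/2 = 0.69 → q = 0.79×0.855×0.69 = 0.4661 m³/s
Panel 5-6: Δb = 0.51 m, d̄ = (0.63+0.00)/2 = 0.315, v̄ = (0.59+0.00)/2 = 0.295 → q = 0.51×0.315×0.295 = 0.04739 m³/s
Q = Σ q = 2.116 m³/s

2.12 m³/s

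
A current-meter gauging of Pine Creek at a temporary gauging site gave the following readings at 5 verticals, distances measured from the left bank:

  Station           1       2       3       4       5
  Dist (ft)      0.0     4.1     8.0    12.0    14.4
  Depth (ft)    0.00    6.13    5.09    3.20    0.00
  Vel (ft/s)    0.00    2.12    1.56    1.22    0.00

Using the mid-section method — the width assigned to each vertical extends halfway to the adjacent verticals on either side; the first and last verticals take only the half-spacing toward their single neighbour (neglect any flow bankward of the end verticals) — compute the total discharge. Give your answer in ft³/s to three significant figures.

95.8 ft³/s

w_2 = (8.0 − 0.0)/2 = 4 ft; q_2 = 2.12 × 6.13 × 4 = 51.98 ft³/s
w_3 = (12.0 − 4.1)/2 = 3.95 ft; q_3 = 1.56 × 5.09 × 3.95 = 31.36 ft³/s
w_4 = (14.4 − 8.0)/2 = 3.2 ft; q_4 = 1.22 × 3.20 × 3.2 = 12.49 ft³/s
Stations 1, 5 contribute zero (depth or velocity is 0).
Q = Σ qᵢ = 95.84 ft³/s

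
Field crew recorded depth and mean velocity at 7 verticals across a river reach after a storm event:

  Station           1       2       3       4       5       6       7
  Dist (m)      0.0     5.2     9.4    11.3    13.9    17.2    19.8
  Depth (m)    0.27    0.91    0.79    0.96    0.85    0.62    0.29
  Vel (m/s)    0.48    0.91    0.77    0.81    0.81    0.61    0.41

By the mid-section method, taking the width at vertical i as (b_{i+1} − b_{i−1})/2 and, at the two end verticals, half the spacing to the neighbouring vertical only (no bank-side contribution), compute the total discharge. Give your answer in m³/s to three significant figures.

11.1 m³/s

w_1 = (5.2 − 0.0)/2 = 2.6 m; q_1 = 0.48 × 0.27 × 2.6 = 0.3370 m³/s
w_2 = (9.4 − 0.0)/2 = 4.7 m; q_2 = 0.91 × 0.91 × 4.7 = 3.892 m³/s
w_3 = (11.3 − 5.2)/2 = 3.05 m; q_3 = 0.77 × 0.79 × 3.05 = 1.855 m³/s
w_4 = (13.9 − 9.4)/2 = 2.25 m; q_4 = 0.81 × 0.96 × 2.25 = 1.750 m³/s
w_5 = (17.2 − 11.3)/2 = 2.95 m; q_5 = 0.81 × 0.85 × 2.95 = 2.031 m³/s
w_6 = (19.8 − 13.9)/2 = 2.95 m; q_6 = 0.61 × 0.62 × 2.95 = 1.116 m³/s
w_7 = (19.8 − 17.2)/2 = 1.3 m; q_7 = 0.41 × 0.29 × 1.3 = 0.1546 m³/s
Q = Σ qᵢ = 11.14 m³/s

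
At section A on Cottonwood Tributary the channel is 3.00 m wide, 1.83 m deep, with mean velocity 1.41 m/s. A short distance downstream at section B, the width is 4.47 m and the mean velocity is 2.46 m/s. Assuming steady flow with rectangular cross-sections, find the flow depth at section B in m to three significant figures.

0.704 m

Q = A₁V₁ = (3.00×1.83) × 1.41 = 7.741 m³/s
d₂ = Q/(b₂ V₂) = 7.741/(4.47×2.46) = 0.7040 m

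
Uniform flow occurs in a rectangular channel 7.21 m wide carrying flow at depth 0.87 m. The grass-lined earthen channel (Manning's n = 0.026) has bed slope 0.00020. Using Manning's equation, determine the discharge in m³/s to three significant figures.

A = b·y = 7.21 × 0.87 = 6.273 m²
P = b + 2y = 7.21 + 2×0.87 = 8.950 m
R = A/P = 6.273/8.950 = 0.7009 m
Q = (1/n)·A·R^(2/3)·S^(1/2) = (1/0.026) × 6.273 × 0.7009^(2/3) × 0.00020^(1/2) = 2.692 m³/s

2.69 m³/s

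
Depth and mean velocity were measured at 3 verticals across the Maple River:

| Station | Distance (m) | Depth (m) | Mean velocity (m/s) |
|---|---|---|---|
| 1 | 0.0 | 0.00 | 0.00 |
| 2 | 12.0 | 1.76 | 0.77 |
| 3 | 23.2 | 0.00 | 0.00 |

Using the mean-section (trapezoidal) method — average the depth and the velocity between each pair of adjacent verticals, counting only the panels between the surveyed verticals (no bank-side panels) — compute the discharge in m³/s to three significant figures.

7.86 m³/s

Panel 1-2: Δb = 12 m, d̄ = (0.00+1.76)/2 = 0.88, v̄ = (0.00+0.77)/2 = 0.385 → q = 12×0.88×0.385 = 4.066 m³/s
Panel 2-3: Δb = 11.2 m, d̄ = (1.76+0.00)/2 = 0.88, v̄ = (0.77+0.00)/2 = 0.385 → q = 11.2×0.88×0.385 = 3.795 m³/s
Q = Σ q = 7.860 m³/s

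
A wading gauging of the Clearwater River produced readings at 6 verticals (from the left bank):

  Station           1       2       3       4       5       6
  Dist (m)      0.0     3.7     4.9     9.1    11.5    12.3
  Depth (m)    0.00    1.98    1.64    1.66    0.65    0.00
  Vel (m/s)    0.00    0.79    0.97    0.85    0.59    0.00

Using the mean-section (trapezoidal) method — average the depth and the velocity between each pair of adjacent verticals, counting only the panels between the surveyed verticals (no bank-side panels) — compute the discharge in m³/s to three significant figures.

11.7 m³/s

Panel 1-2: Δb = 3.7 m, d̄ = (0.00+1.98)/2 = 0.99, v̄ = (0.00+0.79)/2 = 0.395 → q = 3.7×0.99×0.395 = 1.447 m³/s
Panel 2-3: Δb = 1.2 m, d̄ = (1.98+1.64)/2 = 1.81, v̄ = (0.79+0.97)/2 = 0.88 → q = 1.2×1.81×0.88 = 1.911 m³/s
Panel 3-4: Δb = 4.2 m, d̄ = (1.64+1.66)/2 = 1.65, v̄ = (0.97+0.85)/2 = 0.91 → q = 4.2×1.65×0.91 = 6.306 m³/s
Panel 4-5: Δb = 2.4 m, d̄ = (1.66+0.65)/2 = 1.155, v̄ = (0.85+0.59)/2 = 0.72 → q = 2.4×1.155×0.72 = 1.996 m³/s
Panel 5-6: Δb = 0.8 m, d̄ = (0.65+0.00)/2 = 0.325, v̄ = (0.59+0.00)/2 = 0.295 → q = 0.8×0.325×0.295 = 0.07670 m³/s
Q = Σ q = 11.74 m³/s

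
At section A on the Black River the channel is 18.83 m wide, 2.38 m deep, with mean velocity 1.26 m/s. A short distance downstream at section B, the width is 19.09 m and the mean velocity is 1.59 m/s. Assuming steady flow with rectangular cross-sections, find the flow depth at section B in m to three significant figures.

1.86 m

Q = A₁V₁ = (18.83×2.38) × 1.26 = 56.47 m³/s
d₂ = Q/(b₂ V₂) = 56.47/(19.09×1.59) = 1.860 m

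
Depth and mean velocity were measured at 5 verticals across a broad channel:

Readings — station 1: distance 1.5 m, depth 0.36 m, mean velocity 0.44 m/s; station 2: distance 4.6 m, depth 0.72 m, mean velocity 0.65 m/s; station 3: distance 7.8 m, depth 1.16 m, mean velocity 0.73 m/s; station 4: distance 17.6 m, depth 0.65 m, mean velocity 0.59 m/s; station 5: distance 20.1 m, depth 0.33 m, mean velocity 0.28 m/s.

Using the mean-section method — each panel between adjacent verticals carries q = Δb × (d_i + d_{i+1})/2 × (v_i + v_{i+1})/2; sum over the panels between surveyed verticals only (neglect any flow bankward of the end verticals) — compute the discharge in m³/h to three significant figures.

33700 m³/h

Panel 1-2: Δb = 3.1 m, d̄ = (0.36+0.72)/2 = 0.54, v̄ = (0.44+0.65)/2 = 0.545 → q = 3.1×0.54×0.545 = 0.9123 m³/s
Panel 2-3: Δb = 3.2 m, d̄ = (0.72+1.16)/2 = 0.94, v̄ = (0.65+0.73)/2 = 0.69 → q = 3.2×0.94×0.69 = 2.076 m³/s
Panel 3-4: Δb = 9.8 m, d̄ = (1.16+0.65)/2 = 0.905, v̄ = (0.73+0.59)/2 = 0.66 → q = 9.8×0.905×0.66 = 5.854 m³/s
Panel 4-5: Δb = 2.5 m, d̄ = (0.65+0.33)/2 = 0.49, v̄ = (0.59+0.28)/2 = 0.435 → q = 2.5×0.49×0.435 = 0.5329 m³/s
Q = Σ q = 9.374 m³/s
= 9.374 × 3600 = 33750 m³/h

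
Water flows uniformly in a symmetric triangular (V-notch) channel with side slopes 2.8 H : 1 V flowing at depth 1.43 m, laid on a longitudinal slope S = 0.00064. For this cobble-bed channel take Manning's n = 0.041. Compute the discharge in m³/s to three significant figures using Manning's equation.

2.71 m³/s

A = z·y² = 2.8×1.43² = 5.726 m²
P = 2y√(1+z²) = 2×1.43×√(1+2.8²) = 8.503 m
R = A/P = 5.726/8.503 = 0.6733 m
Q = (1/n)·A·R^(2/3)·S^(1/2) = (1/0.041) × 5.726 × 0.6733^(2/3) × 0.00064^(1/2) = 2.714 m³/s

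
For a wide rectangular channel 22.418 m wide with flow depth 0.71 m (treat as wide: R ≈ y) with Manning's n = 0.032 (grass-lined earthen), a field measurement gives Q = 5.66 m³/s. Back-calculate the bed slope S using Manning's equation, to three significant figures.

A = b·y = 22.418 × 0.71 = 15.92 m²
Wide channel: R ≈ y = 0.71 m
S = (Q·n / (1·A·R^(2/3)))² = (5.66×0.032 / (1×15.92×0.7959))² = 0.0002044

0.000204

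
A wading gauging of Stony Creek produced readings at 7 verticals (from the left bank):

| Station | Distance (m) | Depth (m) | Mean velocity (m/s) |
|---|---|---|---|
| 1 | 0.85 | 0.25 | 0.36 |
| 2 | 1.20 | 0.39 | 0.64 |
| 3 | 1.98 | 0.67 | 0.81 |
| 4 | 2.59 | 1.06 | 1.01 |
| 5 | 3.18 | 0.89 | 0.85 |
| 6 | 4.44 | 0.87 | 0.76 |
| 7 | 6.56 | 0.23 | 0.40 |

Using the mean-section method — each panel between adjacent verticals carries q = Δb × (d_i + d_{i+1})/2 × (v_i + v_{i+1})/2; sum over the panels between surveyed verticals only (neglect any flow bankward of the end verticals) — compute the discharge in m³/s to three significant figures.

Panel 1-2: Δb = 0.35 m, d̄ = (0.25+0.39)/2 = 0.32, v̄ = (0.36+0.64)/2 = 0.5 → q = 0.35×0.32×0.5 = 0.05600 m³/s
Panel 2-3: Δb = 0.78 m, d̄ = (0.39+0.67)/2 = 0.53, v̄ = (0.64+0.81)/2 = 0.725 → q = 0.78×0.53×0.725 = 0.2997 m³/s
Panel 3-4: Δb = 0.61 m, d̄ = (0.67+1.06)/2 = 0.865, v̄ = (0.81+1.01)/2 = 0.91 → q = 0.61×0.865×0.91 = 0.4802 m³/s
Panel 4-5: Δb = 0.59 m, d̄ = (1.06+0.89)/2 = 0.975, v̄ = (1.01+0.85)/2 = 0.93 → q = 0.59×0.975×0.93 = 0.5350 m³/s
Panel 5-6: Δb = 1.26 m, d̄ = (0.89+0.87)/2 = 0.88, v̄ = (0.85+0.76)/2 = 0.805 → q = 1.26×0.88×0.805 = 0.8926 m³/s
Panel 6-7: Δb = 2.12 m, d̄ = (0.87+0.23)/2 = 0.55, v̄ = (0.76+0.40)/2 = 0.58 → q = 2.12×0.55×0.58 = 0.6763 m³/s
Q = Σ q = 2.940 m³/s

2.94 m³/s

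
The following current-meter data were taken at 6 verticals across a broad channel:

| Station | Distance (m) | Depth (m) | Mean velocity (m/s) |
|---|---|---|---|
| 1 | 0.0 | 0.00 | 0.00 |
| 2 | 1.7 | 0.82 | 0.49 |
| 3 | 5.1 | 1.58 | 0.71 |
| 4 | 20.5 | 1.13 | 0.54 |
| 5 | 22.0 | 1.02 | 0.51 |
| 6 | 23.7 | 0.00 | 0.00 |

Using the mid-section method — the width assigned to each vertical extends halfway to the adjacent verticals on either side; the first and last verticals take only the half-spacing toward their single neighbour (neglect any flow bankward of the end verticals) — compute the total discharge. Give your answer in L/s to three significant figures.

w_2 = (5.1 − 0.0)/2 = 2.55 m; q_2 = 0.49 × 0.82 × 2.55 = 1.025 m³/s
w_3 = (20.5 − 1.7)/2 = 9.4 m; q_3 = 0.71 × 1.58 × 9.4 = 10.54 m³/s
w_4 = (22.0 − 5.1)/2 = 8.45 m; q_4 = 0.54 × 1.13 × 8.45 = 5.156 m³/s
w_5 = (23.7 − 20.5)/2 = 1.6 m; q_5 = 0.51 × 1.02 × 1.6 = 0.8323 m³/s
Stations 1, 6 contribute zero (depth or velocity is 0).
Q = Σ qᵢ = 17.56 m³/s
= 17.56 × 1000 = 17560 L/s

17600 L/s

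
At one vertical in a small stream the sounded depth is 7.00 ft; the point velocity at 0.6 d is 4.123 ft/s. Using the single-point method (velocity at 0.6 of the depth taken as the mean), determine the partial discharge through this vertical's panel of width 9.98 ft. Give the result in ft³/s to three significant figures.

288 ft³/s

v̄ = v₀.₆ = 4.123 ft/s
q = v̄ × d × w = 4.123 × 7.00 × 9.98 = 288.0 ft³/s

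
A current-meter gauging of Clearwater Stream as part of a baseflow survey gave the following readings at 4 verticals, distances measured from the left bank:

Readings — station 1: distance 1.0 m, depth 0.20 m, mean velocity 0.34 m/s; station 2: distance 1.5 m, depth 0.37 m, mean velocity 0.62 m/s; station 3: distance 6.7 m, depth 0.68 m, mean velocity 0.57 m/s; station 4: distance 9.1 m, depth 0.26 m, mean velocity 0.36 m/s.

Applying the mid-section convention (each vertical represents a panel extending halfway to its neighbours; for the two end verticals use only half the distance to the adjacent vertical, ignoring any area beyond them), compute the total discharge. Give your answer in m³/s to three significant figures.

2.26 m³/s

w_1 = (1.5 − 1.0)/2 = 0.25 m; q_1 = 0.34 × 0.20 × 0.25 = 0.01700 m³/s
w_2 = (6.7 − 1.0)/2 = 2.85 m; q_2 = 0.62 × 0.37 × 2.85 = 0.6538 m³/s
w_3 = (9.1 − 1.5)/2 = 3.8 m; q_3 = 0.57 × 0.68 × 3.8 = 1.473 m³/s
w_4 = (9.1 − 6.7)/2 = 1.2 m; q_4 = 0.36 × 0.26 × 1.2 = 0.1123 m³/s
Q = Σ qᵢ = 2.256 m³/s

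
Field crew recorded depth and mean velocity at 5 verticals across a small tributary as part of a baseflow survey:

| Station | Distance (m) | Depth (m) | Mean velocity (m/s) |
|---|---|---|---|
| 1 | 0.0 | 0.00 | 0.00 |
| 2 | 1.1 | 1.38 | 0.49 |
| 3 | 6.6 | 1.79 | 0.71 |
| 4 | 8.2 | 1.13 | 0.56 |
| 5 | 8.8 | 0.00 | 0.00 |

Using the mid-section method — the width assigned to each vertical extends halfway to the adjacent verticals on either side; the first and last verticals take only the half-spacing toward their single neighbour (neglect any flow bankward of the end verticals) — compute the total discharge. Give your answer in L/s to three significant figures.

w_2 = (6.6 − 0.0)/2 = 3.3 m; q_2 = 0.49 × 1.38 × 3.3 = 2.231 m³/s
w_3 = (8.2 − 1.1)/2 = 3.55 m; q_3 = 0.71 × 1.79 × 3.55 = 4.512 m³/s
w_4 = (8.8 − 6.6)/2 = 1.1 m; q_4 = 0.56 × 1.13 × 1.1 = 0.6961 m³/s
Stations 1, 5 contribute zero (depth or velocity is 0).
Q = Σ qᵢ = 7.439 m³/s
= 7.439 × 1000 = 7439 L/s

7440 L/s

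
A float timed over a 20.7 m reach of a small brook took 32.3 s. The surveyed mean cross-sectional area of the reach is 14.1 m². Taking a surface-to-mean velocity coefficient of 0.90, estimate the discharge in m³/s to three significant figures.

8.13 m³/s

v_surface = L / t̄ = 20.7 / 32.3 = 0.6409 m/s
v_mean = 0.90 × 0.6409 = 0.5768 m/s
Q = A × v_mean = 14.1 × 0.5768 = 8.133 m³/s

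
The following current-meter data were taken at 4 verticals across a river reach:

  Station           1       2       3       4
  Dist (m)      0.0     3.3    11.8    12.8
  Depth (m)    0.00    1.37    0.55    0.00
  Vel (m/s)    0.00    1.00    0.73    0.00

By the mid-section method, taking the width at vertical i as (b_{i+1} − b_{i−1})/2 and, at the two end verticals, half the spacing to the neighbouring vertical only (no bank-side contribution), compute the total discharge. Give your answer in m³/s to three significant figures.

w_2 = (11.8 − 0.0)/2 = 5.9 m; q_2 = 1.00 × 1.37 × 5.9 = 8.083 m³/s
w_3 = (12.8 − 3.3)/2 = 4.75 m; q_3 = 0.73 × 0.55 × 4.75 = 1.907 m³/s
Stations 1, 4 contribute zero (depth or velocity is 0).
Q = Σ qᵢ = 9.990 m³/s

9.99 m³/s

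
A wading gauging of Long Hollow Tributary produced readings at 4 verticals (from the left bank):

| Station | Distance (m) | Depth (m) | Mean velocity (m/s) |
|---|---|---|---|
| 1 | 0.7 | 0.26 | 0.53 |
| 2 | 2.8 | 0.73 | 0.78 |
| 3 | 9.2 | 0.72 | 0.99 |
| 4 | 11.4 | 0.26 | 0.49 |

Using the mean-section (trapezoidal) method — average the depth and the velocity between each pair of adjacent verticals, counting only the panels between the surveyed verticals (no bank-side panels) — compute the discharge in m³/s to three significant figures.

Panel 1-2: Δb = 2.1 m, d̄ = (0.26+0.73)/2 = 0.495, v̄ = (0.53+0.78)/2 = 0.655 → q = 2.1×0.495×0.655 = 0.6809 m³/s
Panel 2-3: Δb = 6.4 m, d̄ = (0.73+0.72)/2 = 0.725, v̄ = (0.78+0.99)/2 = 0.885 → q = 6.4×0.725×0.885 = 4.106 m³/s
Panel 3-4: Δb = 2.2 m, d̄ = (0.72+0.26)/2 = 0.49, v̄ = (0.99+0.49)/2 = 0.74 → q = 2.2×0.49×0.74 = 0.7977 m³/s
Q = Σ q = 5.585 m³/s

5.58 m³/s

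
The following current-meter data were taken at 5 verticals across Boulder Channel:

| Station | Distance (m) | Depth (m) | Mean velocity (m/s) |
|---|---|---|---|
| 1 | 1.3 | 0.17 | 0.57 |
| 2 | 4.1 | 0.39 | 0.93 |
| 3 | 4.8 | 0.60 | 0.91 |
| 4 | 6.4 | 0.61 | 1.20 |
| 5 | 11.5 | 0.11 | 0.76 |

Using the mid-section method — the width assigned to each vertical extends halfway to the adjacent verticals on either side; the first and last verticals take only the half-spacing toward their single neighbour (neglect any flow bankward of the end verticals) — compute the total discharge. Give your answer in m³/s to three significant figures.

w_1 = (4.1 − 1.3)/2 = 1.4 m; q_1 = 0.57 × 0.17 × 1.4 = 0.1357 m³/s
w_2 = (4.8 − 1.3)/2 = 1.75 m; q_2 = 0.93 × 0.39 × 1.75 = 0.6347 m³/s
w_3 = (6.4 − 4.1)/2 = 1.15 m; q_3 = 0.91 × 0.60 × 1.15 = 0.6279 m³/s
w_4 = (11.5 − 4.8)/2 = 3.35 m; q_4 = 1.20 × 0.61 × 3.35 = 2.452 m³/s
w_5 = (11.5 − 6.4)/2 = 2.55 m; q_5 = 0.76 × 0.11 × 2.55 = 0.2132 m³/s
Q = Σ qᵢ = 4.064 m³/s

4.06 m³/s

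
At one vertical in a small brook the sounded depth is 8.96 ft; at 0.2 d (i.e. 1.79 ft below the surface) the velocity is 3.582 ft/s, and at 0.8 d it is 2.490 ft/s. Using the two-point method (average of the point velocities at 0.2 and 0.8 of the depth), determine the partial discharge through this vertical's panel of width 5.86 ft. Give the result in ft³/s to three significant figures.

159 ft³/s

v̄ = (3.582 + 2.490) / 2 = 3.036 ft/s
q = v̄ × d × w = 3.036 × 8.96 × 5.86 = 159.4 ft³/s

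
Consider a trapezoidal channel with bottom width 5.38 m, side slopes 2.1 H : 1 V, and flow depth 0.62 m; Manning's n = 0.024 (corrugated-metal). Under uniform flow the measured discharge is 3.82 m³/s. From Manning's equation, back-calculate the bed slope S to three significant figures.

A = (b + z·y)·y = (5.38 + 2.1×0.62)×0.62 = 4.143 m²
P = b + 2y√(1+z²) = 5.38 + 2×0.62×√(1+2.1²) = 8.264 m
R = A/P = 4.143/8.264 = 0.5013 m
S = (Q·n / (1·A·R^(2/3)))² = (3.82×0.024 / (1×4.143×0.6311))² = 0.001230

0.00123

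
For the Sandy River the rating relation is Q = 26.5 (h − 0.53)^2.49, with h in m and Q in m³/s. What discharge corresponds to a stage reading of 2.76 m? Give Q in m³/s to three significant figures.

195 m³/s

Q = 26.5 × (2.76 − 0.53)^2.49 = 26.5 × 2.23^2.49 = 195.2 m³/s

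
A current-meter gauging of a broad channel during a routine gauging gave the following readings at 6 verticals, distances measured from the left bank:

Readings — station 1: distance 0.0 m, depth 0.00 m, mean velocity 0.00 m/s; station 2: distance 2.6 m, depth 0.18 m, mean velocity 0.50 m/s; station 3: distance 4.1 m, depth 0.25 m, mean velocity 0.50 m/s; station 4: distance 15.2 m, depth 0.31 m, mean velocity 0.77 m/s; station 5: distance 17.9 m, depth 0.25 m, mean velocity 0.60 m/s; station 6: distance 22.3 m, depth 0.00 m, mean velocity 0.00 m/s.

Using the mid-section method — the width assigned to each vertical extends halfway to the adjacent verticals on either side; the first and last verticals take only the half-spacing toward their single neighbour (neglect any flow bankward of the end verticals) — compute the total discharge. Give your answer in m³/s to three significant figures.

w_2 = (4.1 − 0.0)/2 = 2.05 m; q_2 = 0.50 × 0.18 × 2.05 = 0.1845 m³/s
w_3 = (15.2 − 2.6)/2 = 6.3 m; q_3 = 0.50 × 0.25 × 6.3 = 0.7875 m³/s
w_4 = (17.9 − 4.1)/2 = 6.9 m; q_4 = 0.77 × 0.31 × 6.9 = 1.647 m³/s
w_5 = (22.3 − 15.2)/2 = 3.55 m; q_5 = 0.60 × 0.25 × 3.55 = 0.5325 m³/s
Stations 1, 6 contribute zero (depth or velocity is 0).
Q = Σ qᵢ = 3.152 m³/s

3.15 m³/s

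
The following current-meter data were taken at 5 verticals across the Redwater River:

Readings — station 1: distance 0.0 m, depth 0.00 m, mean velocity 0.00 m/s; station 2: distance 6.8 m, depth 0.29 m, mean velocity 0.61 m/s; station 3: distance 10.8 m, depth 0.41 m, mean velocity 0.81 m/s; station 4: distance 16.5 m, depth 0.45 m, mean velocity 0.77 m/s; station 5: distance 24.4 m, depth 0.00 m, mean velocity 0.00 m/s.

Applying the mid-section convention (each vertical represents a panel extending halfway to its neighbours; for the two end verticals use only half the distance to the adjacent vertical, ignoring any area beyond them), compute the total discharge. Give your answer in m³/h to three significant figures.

17700 m³/h

w_2 = (10.8 − 0.0)/2 = 5.4 m; q_2 = 0.61 × 0.29 × 5.4 = 0.9553 m³/s
w_3 = (16.5 − 6.8)/2 = 4.85 m; q_3 = 0.81 × 0.41 × 4.85 = 1.611 m³/s
w_4 = (24.4 − 10.8)/2 = 6.8 m; q_4 = 0.77 × 0.45 × 6.8 = 2.356 m³/s
Stations 1, 5 contribute zero (depth or velocity is 0).
Q = Σ qᵢ = 4.922 m³/s
= 4.922 × 3600 = 17720 m³/h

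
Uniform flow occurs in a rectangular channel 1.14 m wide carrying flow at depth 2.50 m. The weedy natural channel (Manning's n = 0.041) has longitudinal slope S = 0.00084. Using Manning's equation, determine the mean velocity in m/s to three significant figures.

0.424 m/s

A = b·y = 1.14 × 2.50 = 2.850 m²
P = b + 2y = 1.14 + 2×2.50 = 6.140 m
R = A/P = 2.850/6.140 = 0.4642 m
Q = (1/n)·A·R^(2/3)·S^(1/2) = (1/0.041) × 2.850 × 0.4642^(2/3) × 0.00084^(1/2) = 1.208 m³/s
V = Q/A = 1.208/2.850 = 0.4238 m/s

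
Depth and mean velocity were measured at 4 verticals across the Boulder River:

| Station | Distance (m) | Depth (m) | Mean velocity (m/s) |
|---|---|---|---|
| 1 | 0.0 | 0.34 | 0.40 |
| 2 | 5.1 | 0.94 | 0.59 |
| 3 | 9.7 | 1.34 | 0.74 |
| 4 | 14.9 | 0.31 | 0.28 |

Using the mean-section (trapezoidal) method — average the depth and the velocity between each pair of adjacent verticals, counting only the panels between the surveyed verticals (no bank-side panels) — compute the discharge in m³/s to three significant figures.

7.29 m³/s

Panel 1-2: Δb = 5.1 m, d̄ = (0.34+0.94)/2 = 0.64, v̄ = (0.40+0.59)/2 = 0.495 → q = 5.1×0.64×0.495 = 1.616 m³/s
Panel 2-3: Δb = 4.6 m, d̄ = (0.94+1.34)/2 = 1.14, v̄ = (0.59+0.74)/2 = 0.665 → q = 4.6×1.14×0.665 = 3.487 m³/s
Panel 3-4: Δb = 5.2 m, d̄ = (1.34+0.31)/2 = 0.825, v̄ = (0.74+0.28)/2 = 0.51 → q = 5.2×0.825×0.51 = 2.188 m³/s
Q = Σ q = 7.291 m³/s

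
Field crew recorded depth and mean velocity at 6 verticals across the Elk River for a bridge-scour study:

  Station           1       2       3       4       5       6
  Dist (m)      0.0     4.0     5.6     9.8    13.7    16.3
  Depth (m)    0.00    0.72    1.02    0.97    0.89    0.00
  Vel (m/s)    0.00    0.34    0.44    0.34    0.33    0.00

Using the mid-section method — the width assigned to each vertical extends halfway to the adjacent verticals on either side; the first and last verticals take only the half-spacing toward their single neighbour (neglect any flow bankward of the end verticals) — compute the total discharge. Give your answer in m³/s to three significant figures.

4.28 m³/s

w_2 = (5.6 − 0.0)/2 = 2.8 m; q_2 = 0.34 × 0.72 × 2.8 = 0.6854 m³/s
w_3 = (9.8 − 4.0)/2 = 2.9 m; q_3 = 0.44 × 1.02 × 2.9 = 1.302 m³/s
w_4 = (13.7 − 5.6)/2 = 4.05 m; q_4 = 0.34 × 0.97 × 4.05 = 1.336 m³/s
w_5 = (16.3 − 9.8)/2 = 3.25 m; q_5 = 0.33 × 0.89 × 3.25 = 0.9545 m³/s
Stations 1, 6 contribute zero (depth or velocity is 0).
Q = Σ qᵢ = 4.277 m³/s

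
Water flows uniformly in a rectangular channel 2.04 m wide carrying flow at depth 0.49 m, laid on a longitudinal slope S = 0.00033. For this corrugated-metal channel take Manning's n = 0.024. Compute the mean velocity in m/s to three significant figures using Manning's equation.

0.362 m/s

A = b·y = 2.04 × 0.49 = 0.9996 m²
P = b + 2y = 2.04 + 2×0.49 = 3.020 m
R = A/P = 0.9996/3.020 = 0.3310 m
Q = (1/n)·A·R^(2/3)·S^(1/2) = (1/0.024) × 0.9996 × 0.3310^(2/3) × 0.00033^(1/2) = 0.3620 m³/s
V = Q/A = 0.3620/0.9996 = 0.3622 m/s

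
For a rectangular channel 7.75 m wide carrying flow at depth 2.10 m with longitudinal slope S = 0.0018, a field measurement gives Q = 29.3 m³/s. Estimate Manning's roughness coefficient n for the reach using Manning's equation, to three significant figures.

0.0290

A = b·y = 7.75 × 2.10 = 16.28 m²
P = b + 2y = 7.75 + 2×2.10 = 11.95 m
R = A/P = 16.28/11.95 = 1.362 m
n = (1/Q)·A·R^(2/3)·S^(1/2) = (1/29.3) × 16.28 × 1.229 × 0.04243 = 0.02896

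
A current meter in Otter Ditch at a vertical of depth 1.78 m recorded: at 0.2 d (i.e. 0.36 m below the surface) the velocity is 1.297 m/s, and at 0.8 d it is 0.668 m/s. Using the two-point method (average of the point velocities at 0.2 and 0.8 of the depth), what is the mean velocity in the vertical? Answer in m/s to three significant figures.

v̄ = (1.297 + 0.668) / 2 = 0.9825 m/s

0.983 m/s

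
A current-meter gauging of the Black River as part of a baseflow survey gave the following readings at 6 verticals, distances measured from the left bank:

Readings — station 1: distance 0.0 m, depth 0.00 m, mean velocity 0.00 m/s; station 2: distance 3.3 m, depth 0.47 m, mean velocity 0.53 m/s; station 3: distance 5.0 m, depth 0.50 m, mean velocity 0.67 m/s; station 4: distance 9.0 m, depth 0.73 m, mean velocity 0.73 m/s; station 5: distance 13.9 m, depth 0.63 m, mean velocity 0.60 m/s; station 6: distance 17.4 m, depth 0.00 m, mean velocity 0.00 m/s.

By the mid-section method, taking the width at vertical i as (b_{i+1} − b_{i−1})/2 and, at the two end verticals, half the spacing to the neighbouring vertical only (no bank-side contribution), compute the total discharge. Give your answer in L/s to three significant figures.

5540 L/s

w_2 = (5.0 − 0.0)/2 = 2.5 m; q_2 = 0.53 × 0.47 × 2.5 = 0.6228 m³/s
w_3 = (9.0 − 3.3)/2 = 2.85 m; q_3 = 0.67 × 0.50 × 2.85 = 0.9548 m³/s
w_4 = (13.9 − 5.0)/2 = 4.45 m; q_4 = 0.73 × 0.73 × 4.45 = 2.371 m³/s
w_5 = (17.4 − 9.0)/2 = 4.2 m; q_5 = 0.60 × 0.63 × 4.2 = 1.588 m³/s
Stations 1, 6 contribute zero (depth or velocity is 0).
Q = Σ qᵢ = 5.537 m³/s
= 5.537 × 1000 = 5537 L/s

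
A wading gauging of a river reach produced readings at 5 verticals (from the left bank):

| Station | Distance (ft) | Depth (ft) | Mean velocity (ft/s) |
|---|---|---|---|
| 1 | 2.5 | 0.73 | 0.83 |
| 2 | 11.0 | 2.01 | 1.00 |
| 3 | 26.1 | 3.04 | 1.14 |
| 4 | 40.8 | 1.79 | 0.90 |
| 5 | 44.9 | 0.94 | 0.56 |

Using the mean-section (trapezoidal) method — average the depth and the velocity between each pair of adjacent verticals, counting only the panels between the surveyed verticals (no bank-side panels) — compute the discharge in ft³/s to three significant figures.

Panel 1-2: Δb = 8.5 ft, d̄ = (0.73+2.01)/2 = 1.37, v̄ = (0.83+1.00)/2 = 0.915 → q = 8.5×1.37×0.915 = 10.66 ft³/s
Panel 2-3: Δb = 15.1 ft, d̄ = (2.01+3.04)/2 = 2.525, v̄ = (1.00+1.14)/2 = 1.07 → q = 15.1×2.525×1.07 = 40.80 ft³/s
Panel 3-4: Δb = 14.7 ft, d̄ = (3.04+1.79)/2 = 2.415, v̄ = (1.14+0.90)/2 = 1.02 → q = 14.7×2.415×1.02 = 36.21 ft³/s
Panel 4-5: Δb = 4.1 ft, d̄ = (1.79+0.94)/2 = 1.365, v̄ = (0.90+0.56)/2 = 0.73 → q = 4.1×1.365×0.73 = 4.085 ft³/s
Q = Σ q = 91.75 ft³/s

91.7 ft³/s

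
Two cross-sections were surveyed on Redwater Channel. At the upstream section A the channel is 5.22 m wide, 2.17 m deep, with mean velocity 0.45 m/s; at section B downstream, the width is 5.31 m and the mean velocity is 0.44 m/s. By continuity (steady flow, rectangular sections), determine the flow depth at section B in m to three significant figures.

Q = A₁V₁ = (5.22×2.17) × 0.45 = 5.097 m³/s
d₂ = Q/(b₂ V₂) = 5.097/(5.31×0.44) = 2.182 m

2.18 m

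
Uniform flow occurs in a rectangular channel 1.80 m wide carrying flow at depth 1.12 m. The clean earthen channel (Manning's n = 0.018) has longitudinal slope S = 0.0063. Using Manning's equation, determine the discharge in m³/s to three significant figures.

A = b·y = 1.80 × 1.12 = 2.016 m²
P = b + 2y = 1.80 + 2×1.12 = 4.040 m
R = A/P = 2.016/4.040 = 0.4990 m
Q = (1/n)·A·R^(2/3)·S^(1/2) = (1/0.018) × 2.016 × 0.4990^(2/3) × 0.0063^(1/2) = 5.593 m³/s

5.59 m³/s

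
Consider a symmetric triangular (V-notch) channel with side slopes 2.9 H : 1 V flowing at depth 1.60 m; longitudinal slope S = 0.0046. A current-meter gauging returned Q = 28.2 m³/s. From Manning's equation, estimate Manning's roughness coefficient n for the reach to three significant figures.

A = z·y² = 2.9×1.60² = 7.424 m²
P = 2y√(1+z²) = 2×1.60×√(1+2.9²) = 9.816 m
R = A/P = 7.424/9.816 = 0.7563 m
n = (1/Q)·A·R^(2/3)·S^(1/2) = (1/28.2) × 7.424 × 0.8301 × 0.06782 = 0.01482

0.0148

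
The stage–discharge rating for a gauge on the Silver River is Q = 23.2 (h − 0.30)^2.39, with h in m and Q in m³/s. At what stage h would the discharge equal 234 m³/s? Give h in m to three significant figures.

2.93 m

h − h₀ = (Q/C)^(1/b) = (234/23.2)^(1/2.39) = 2.630 m
h = 0.30 + 2.630 = 2.930 m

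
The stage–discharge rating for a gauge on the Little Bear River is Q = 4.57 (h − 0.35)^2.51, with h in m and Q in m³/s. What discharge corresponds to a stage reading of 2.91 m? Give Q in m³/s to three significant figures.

Q = 4.57 × (2.91 − 0.35)^2.51 = 4.57 × 2.56^2.51 = 48.37 m³/s

48.4 m³/s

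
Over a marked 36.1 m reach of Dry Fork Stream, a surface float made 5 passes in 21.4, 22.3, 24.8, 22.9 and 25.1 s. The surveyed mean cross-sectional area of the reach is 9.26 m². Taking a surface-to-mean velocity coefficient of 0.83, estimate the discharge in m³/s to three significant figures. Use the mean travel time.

11.9 m³/s

t̄ = (21.4 + 22.3 + 24.8 + 22.9 + 25.1) / 5 = 23.3 s
v_surface = L / t̄ = 36.1 / 23.3 = 1.549 m/s
v_mean = 0.83 × 1.549 = 1.286 m/s
Q = A × v_mean = 9.26 × 1.286 = 11.91 m³/s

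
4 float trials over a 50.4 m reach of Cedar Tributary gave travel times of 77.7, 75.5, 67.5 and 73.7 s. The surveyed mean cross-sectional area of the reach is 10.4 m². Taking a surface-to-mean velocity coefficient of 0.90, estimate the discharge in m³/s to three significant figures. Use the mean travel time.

t̄ = (77.7 + 75.5 + 67.5 + 73.7) / 4 = 73.6 s
v_surface = L / t̄ = 50.4 / 73.6 = 0.6848 m/s
v_mean = 0.90 × 0.6848 = 0.6163 m/s
Q = A × v_mean = 10.4 × 0.6163 = 6.410 m³/s

6.41 m³/s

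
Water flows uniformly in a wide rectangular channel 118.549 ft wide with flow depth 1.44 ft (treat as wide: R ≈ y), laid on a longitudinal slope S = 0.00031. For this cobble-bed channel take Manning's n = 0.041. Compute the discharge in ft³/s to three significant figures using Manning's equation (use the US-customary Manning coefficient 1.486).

A = b·y = 118.549 × 1.44 = 170.7 ft²
Wide channel: R ≈ y = 1.44 ft
Q = (1.486/n)·A·R^(2/3)·S^(1/2) = (1.486/0.041) × 170.7 × 1.440^(2/3) × 0.00031^(1/2) = 138.9 ft³/s

139 ft³/s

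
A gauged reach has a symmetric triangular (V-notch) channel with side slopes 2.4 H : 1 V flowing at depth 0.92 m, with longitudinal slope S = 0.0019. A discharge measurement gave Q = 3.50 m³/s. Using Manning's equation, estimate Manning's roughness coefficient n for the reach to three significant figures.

A = z·y² = 2.4×0.92² = 2.031 m²
P = 2y√(1+z²) = 2×0.92×√(1+2.4²) = 4.784 m
R = A/P = 2.031/4.784 = 0.4246 m
n = (1/Q)·A·R^(2/3)·S^(1/2) = (1/3.50) × 2.031 × 0.5649 × 0.04359 = 0.01429

0.0143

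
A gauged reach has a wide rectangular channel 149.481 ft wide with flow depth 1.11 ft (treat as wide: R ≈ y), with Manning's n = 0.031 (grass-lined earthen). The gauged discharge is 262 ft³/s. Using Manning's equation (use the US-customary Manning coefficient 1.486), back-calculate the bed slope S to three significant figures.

A = b·y = 149.481 × 1.11 = 165.9 ft²
Wide channel: R ≈ y = 1.11 ft
S = (Q·n / (1.486·A·R^(2/3)))² = (262×0.031 / (1.486×165.9×1.072))² = 0.0009441

0.000944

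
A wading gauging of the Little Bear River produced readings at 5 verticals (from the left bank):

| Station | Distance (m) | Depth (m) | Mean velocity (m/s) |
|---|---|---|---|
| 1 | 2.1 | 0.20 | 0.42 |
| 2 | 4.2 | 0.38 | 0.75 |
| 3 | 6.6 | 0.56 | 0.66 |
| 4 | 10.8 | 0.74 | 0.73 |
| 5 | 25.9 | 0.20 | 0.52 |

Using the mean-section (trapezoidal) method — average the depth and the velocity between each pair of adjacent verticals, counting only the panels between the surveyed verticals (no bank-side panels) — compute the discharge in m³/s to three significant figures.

Panel 1-2: Δb = 2.1 m, d̄ = (0.20+0.38)/2 = 0.29, v̄ = (0.42+0.75)/2 = 0.585 → q = 2.1×0.29×0.585 = 0.3563 m³/s
Panel 2-3: Δb = 2.4 m, d̄ = (0.38+0.56)/2 = 0.47, v̄ = (0.75+0.66)/2 = 0.705 → q = 2.4×0.47×0.705 = 0.7952 m³/s
Panel 3-4: Δb = 4.2 m, d̄ = (0.56+0.74)/2 = 0.65, v̄ = (0.66+0.73)/2 = 0.695 → q = 4.2×0.65×0.695 = 1.897 m³/s
Panel 4-5: Δb = 15.1 m, d̄ = (0.74+0.20)/2 = 0.47, v̄ = (0.73+0.52)/2 = 0.625 → q = 15.1×0.47×0.625 = 4.436 m³/s
Q = Σ q = 7.484 m³/s

7.48 m³/s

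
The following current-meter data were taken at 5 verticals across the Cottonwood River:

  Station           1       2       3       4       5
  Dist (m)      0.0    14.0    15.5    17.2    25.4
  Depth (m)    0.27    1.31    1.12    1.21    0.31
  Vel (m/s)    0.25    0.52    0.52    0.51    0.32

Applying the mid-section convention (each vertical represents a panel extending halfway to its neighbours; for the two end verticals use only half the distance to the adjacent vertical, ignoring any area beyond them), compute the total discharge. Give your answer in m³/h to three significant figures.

w_1 = (14.0 − 0.0)/2 = 7 m; q_1 = 0.25 × 0.27 × 7 = 0.4725 m³/s
w_2 = (15.5 − 0.0)/2 = 7.75 m; q_2 = 0.52 × 1.31 × 7.75 = 5.279 m³/s
w_3 = (17.2 − 14.0)/2 = 1.6 m; q_3 = 0.52 × 1.12 × 1.6 = 0.9318 m³/s
w_4 = (25.4 − 15.5)/2 = 4.95 m; q_4 = 0.51 × 1.21 × 4.95 = 3.055 m³/s
w_5 = (25.4 − 17.2)/2 = 4.1 m; q_5 = 0.32 × 0.31 × 4.1 = 0.4067 m³/s
Q = Σ qᵢ = 10.15 m³/s
= 10.15 × 3600 = 36520 m³/h

36500 m³/h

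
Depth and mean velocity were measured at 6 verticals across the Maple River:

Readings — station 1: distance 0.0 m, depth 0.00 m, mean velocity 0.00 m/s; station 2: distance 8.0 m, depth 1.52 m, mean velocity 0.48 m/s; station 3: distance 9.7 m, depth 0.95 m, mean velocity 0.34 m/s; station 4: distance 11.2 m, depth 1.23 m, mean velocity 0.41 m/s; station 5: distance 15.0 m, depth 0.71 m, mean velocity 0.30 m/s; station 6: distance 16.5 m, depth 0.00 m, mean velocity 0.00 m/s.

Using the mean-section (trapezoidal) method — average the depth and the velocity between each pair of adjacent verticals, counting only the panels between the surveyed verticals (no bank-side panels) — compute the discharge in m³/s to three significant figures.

Panel 1-2: Δb = 8 m, d̄ = (0.00+1.52)/2 = 0.76, v̄ = (0.00+0.48)/2 = 0.24 → q = 8×0.76×0.24 = 1.459 m³/s
Panel 2-3: Δb = 1.7 m, d̄ = (1.52+0.95)/2 = 1.235, v̄ = (0.48+0.34)/2 = 0.41 → q = 1.7×1.235×0.41 = 0.8608 m³/s
Panel 3-4: Δb = 1.5 m, d̄ = (0.95+1.23)/2 = 1.09, v̄ = (0.34+0.41)/2 = 0.375 → q = 1.5×1.09×0.375 = 0.6131 m³/s
Panel 4-5: Δb = 3.8 m, d̄ = (1.23+0.71)/2 = 0.97, v̄ = (0.41+0.30)/2 = 0.355 → q = 3.8×0.97×0.355 = 1.309 m³/s
Panel 5-6: Δb = 1.5 m, d̄ = (0.71+0.00)/2 = 0.355, v̄ = (0.30+0.00)/2 = 0.15 → q = 1.5×0.355×0.15 = 0.07988 m³/s
Q = Σ q = 4.322 m³/s

4.32 m³/s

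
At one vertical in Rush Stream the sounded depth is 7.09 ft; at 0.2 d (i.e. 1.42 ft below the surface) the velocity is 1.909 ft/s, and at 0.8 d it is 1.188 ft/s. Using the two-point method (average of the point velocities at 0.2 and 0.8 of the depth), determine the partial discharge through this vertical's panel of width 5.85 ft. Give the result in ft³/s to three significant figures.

64.2 ft³/s

v̄ = (1.909 + 1.188) / 2 = 1.549 ft/s
q = v̄ × d × w = 1.549 × 7.09 × 5.85 = 64.23 ft³/s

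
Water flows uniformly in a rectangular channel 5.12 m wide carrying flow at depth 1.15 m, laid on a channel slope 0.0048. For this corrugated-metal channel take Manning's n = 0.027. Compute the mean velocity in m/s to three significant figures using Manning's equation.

A = b·y = 5.12 × 1.15 = 5.888 m²
P = b + 2y = 5.12 + 2×1.15 = 7.420 m
R = A/P = 5.888/7.420 = 0.7935 m
Q = (1/n)·A·R^(2/3)·S^(1/2) = (1/0.027) × 5.888 × 0.7935^(2/3) × 0.0048^(1/2) = 12.95 m³/s
V = Q/A = 12.95/5.888 = 2.199 m/s

2.20 m/s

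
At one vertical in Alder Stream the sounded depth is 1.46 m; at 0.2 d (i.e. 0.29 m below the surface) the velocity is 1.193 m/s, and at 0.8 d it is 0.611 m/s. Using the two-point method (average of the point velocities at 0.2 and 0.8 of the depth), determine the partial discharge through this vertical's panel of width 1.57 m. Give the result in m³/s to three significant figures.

2.07 m³/s

v̄ = (1.193 + 0.611) / 2 = 0.9020 m/s
q = v̄ × d × w = 0.9020 × 1.46 × 1.57 = 2.068 m³/s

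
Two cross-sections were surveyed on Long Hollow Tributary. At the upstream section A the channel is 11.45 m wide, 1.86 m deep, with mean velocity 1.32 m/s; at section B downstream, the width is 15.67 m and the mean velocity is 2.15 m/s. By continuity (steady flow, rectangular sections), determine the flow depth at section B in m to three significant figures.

0.834 m

Q = A₁V₁ = (11.45×1.86) × 1.32 = 28.11 m³/s
d₂ = Q/(b₂ V₂) = 28.11/(15.67×2.15) = 0.8344 m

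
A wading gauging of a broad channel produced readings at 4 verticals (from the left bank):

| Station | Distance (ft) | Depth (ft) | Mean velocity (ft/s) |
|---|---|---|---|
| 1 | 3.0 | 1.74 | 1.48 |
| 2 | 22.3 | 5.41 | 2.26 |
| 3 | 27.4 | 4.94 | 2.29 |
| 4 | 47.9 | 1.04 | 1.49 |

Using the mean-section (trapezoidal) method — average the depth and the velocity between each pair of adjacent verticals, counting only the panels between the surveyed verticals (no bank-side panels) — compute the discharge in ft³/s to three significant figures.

Panel 1-2: Δb = 19.3 ft, d̄ = (1.74+5.41)/2 = 3.575, v̄ = (1.48+2.26)/2 = 1.87 → q = 19.3×3.575×1.87 = 129.0 ft³/s
Panel 2-3: Δb = 5.1 ft, d̄ = (5.41+4.94)/2 = 5.175, v̄ = (2.26+2.29)/2 = 2.275 → q = 5.1×5.175×2.275 = 60.04 ft³/s
Panel 3-4: Δb = 20.5 ft, d̄ = (4.94+1.04)/2 = 2.99, v̄ = (2.29+1.49)/2 = 1.89 → q = 20.5×2.99×1.89 = 115.8 ft³/s
Q = Σ q = 304.9 ft³/s

305 ft³/s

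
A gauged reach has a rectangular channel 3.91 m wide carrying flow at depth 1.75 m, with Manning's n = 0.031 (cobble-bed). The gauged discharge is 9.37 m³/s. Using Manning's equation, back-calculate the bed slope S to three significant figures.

A = b·y = 3.91 × 1.75 = 6.843 m²
P = b + 2y = 3.91 + 2×1.75 = 7.410 m
R = A/P = 6.843/7.410 = 0.9234 m
S = (Q·n / (1·A·R^(2/3)))² = (9.37×0.031 / (1×6.843×0.9483))² = 0.002004

0.00200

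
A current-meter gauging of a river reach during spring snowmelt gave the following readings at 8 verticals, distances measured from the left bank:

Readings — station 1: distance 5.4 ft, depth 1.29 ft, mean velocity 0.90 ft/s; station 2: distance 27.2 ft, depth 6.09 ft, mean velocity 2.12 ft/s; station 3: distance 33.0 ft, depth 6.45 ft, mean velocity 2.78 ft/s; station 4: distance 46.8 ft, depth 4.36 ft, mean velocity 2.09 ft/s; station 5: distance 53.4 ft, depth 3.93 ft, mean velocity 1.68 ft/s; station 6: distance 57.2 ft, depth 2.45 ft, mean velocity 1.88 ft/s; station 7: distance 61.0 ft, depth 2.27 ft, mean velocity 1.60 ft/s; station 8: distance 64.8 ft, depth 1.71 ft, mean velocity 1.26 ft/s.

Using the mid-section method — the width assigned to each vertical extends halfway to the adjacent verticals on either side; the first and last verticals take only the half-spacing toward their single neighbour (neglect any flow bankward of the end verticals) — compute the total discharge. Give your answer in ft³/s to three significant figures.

529 ft³/s

w_1 = (27.2 − 5.4)/2 = 10.9 ft; q_1 = 0.90 × 1.29 × 10.9 = 12.65 ft³/s
w_2 = (33.0 − 5.4)/2 = 13.8 ft; q_2 = 2.12 × 6.09 × 13.8 = 178.2 ft³/s
w_3 = (46.8 − 27.2)/2 = 9.8 ft; q_3 = 2.78 × 6.45 × 9.8 = 175.7 ft³/s
w_4 = (53.4 − 33.0)/2 = 10.2 ft; q_4 = 2.09 × 4.36 × 10.2 = 92.95 ft³/s
w_5 = (57.2 − 46.8)/2 = 5.2 ft; q_5 = 1.68 × 3.93 × 5.2 = 34.33 ft³/s
w_6 = (61.0 − 53.4)/2 = 3.8 ft; q_6 = 1.88 × 2.45 × 3.8 = 17.50 ft³/s
w_7 = (64.8 − 57.2)/2 = 3.8 ft; q_7 = 1.60 × 2.27 × 3.8 = 13.80 ft³/s
w_8 = (64.8 − 61.0)/2 = 1.9 ft; q_8 = 1.26 × 1.71 × 1.9 = 4.094 ft³/s
Q = Σ qᵢ = 529.2 ft³/s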